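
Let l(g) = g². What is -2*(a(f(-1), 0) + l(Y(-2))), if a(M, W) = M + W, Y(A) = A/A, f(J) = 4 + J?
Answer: -8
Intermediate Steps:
Y(A) = 1
-2*(a(f(-1), 0) + l(Y(-2))) = -2*(((4 - 1) + 0) + 1²) = -2*((3 + 0) + 1) = -2*(3 + 1) = -2*4 = -8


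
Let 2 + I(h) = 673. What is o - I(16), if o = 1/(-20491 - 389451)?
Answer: -275071083/409942 ≈ -671.00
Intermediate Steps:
I(h) = 671 (I(h) = -2 + 673 = 671)
o = -1/409942 (o = 1/(-409942) = -1/409942 ≈ -2.4394e-6)
o - I(16) = -1/409942 - 1*671 = -1/409942 - 671 = -275071083/409942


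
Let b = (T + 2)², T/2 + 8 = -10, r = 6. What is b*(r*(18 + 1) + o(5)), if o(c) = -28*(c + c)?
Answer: -191896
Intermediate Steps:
T = -36 (T = -16 + 2*(-10) = -16 - 20 = -36)
o(c) = -56*c
b = 1156 (b = (-36 + 2)² = (-34)² = 1156)
b*(r*(18 + 1) + o(5)) = 1156*(6*(18 + 1) - 56*5) = 1156*(6*19 - 280) = 1156*(114 - 280) = 1156*(-166) = -191896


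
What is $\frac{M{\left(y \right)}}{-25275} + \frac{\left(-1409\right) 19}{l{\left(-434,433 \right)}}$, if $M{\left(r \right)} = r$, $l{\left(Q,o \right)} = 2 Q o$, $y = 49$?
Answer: $\frac{658220669}{9499457100} \approx 0.06929$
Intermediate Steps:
$l{\left(Q,o \right)} = 2 Q o$
$\frac{M{\left(y \right)}}{-25275} + \frac{\left(-1409\right) 19}{l{\left(-434,433 \right)}} = \frac{49}{-25275} + \frac{\left(-1409\right) 19}{2 \left(-434\right) 433} = 49 \left(- \frac{1}{25275}\right) - \frac{26771}{-375844} = - \frac{49}{25275} - - \frac{26771}{375844} = - \frac{49}{25275} + \frac{26771}{375844} = \frac{658220669}{9499457100}$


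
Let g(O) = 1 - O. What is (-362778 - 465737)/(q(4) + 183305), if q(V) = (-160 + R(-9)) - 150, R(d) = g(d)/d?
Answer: -1491327/329389 ≈ -4.5276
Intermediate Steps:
R(d) = (1 - d)/d
q(V) = -2800/9 (q(V) = (-160 + (1 - 1*(-9))/(-9)) - 150 = (-160 - (1 + 9)/9) - 150 = (-160 - ⅑*10) - 150 = (-160 - 10/9) - 150 = -1450/9 - 150 = -2800/9)
(-362778 - 465737)/(q(4) + 183305) = (-362778 - 465737)/(-2800/9 + 183305) = -828515/1646945/9 = -828515*9/1646945 = -1491327/329389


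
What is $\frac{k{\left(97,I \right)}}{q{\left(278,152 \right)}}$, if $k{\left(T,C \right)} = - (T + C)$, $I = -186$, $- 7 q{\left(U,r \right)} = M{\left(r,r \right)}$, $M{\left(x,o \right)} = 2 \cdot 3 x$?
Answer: $- \frac{623}{912} \approx -0.68311$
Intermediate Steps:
$M{\left(x,o \right)} = 6 x$
$q{\left(U,r \right)} = - \frac{6 r}{7}$
$k{\left(T,C \right)} = - C - T$ ($k{\left(T,C \right)} = - (C + T) = - C - T$)
$\frac{k{\left(97,I \right)}}{q{\left(278,152 \right)}} = \frac{\left(-1\right) \left(-186\right) - 97}{\left(- \frac{6}{7}\right) 152} = \frac{186 - 97}{- \frac{912}{7}} = 89 \left(- \frac{7}{912}\right) = - \frac{623}{912}$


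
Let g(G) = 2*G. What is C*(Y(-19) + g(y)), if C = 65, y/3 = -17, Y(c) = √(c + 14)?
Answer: -6630 + 65*I*√5 ≈ -6630.0 + 145.34*I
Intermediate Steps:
Y(c) = √(14 + c)
y = -51 (y = 3*(-17) = -51)
C*(Y(-19) + g(y)) = 65*(√(14 - 19) + 2*(-51)) = 65*(√(-5) - 102) = 65*(I*√5 - 102) = 65*(-102 + I*√5) = -6630 + 65*I*√5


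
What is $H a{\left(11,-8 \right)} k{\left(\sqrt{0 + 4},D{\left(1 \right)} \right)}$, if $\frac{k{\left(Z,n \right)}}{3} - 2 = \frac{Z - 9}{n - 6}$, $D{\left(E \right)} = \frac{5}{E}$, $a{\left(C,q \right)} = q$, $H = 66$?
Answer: $-14256$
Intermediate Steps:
$k{\left(Z,n \right)} = 6 + \frac{3 \left(-9 + Z\right)}{-6 + n}$ ($k{\left(Z,n \right)} = 6 + 3 \frac{Z - 9}{n - 6} = 6 + 3 \frac{-9 + Z}{-6 + n} = 6 + \frac{3 \left(-9 + Z\right)}{-6 + n}$)
$H a{\left(11,-8 \right)} k{\left(\sqrt{0 + 4},D{\left(1 \right)} \right)} = 66 \left(-8\right) \frac{3 \left(-21 + \sqrt{0 + 4} + 2 \cdot \frac{5}{1}\right)}{-6 + \frac{5}{1}} = - 528 \frac{3 \left(-21 + \sqrt{4} + 2 \cdot 5 \cdot 1\right)}{-6 + 5 \cdot 1} = - 528 \frac{3 \left(-21 + 2 + 2 \cdot 5\right)}{-6 + 5} = - 528 \frac{3 \left(-21 + 2 + 10\right)}{-1} = - 528 \cdot 3 \left(-1\right) \left(-9\right) = \left(-528\right) 27 = -14256$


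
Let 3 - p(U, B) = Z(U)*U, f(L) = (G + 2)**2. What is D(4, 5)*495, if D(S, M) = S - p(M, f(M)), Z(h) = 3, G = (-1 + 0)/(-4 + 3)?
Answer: 7920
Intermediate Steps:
G = 1 (G = -1/(-1) = -1*(-1) = 1)
f(L) = 9 (f(L) = (1 + 2)**2 = 3**2 = 9)
p(U, B) = 3 - 3*U
D(S, M) = -3 + S + 3*M (D(S, M) = S - (3 - 3*M) = S + (-3 + 3*M) = -3 + S + 3*M)
D(4, 5)*495 = (-3 + 4 + 3*5)*495 = (-3 + 4 + 15)*495 = 16*495 = 7920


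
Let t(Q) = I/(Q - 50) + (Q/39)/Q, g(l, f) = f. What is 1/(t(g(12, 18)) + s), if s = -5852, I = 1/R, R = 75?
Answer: -31200/182581613 ≈ -0.00017088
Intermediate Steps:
I = 1/75 ≈ 0.013333
t(Q) = 1/39 + 1/(75*(-50 + Q)) (t(Q) = 1/(75*(Q - 50)) + (Q/39)/Q = 1/(75*(-50 + Q)) + (Q*(1/39))/Q = 1/(75*(-50 + Q)) + (Q/39)/Q = 1/(75*(-50 + Q)) + 1/39 = 1/39 + 1/(75*(-50 + Q)))
1/(t(g(12, 18)) + s) = 1/((-1237 + 25*18)/(975*(-50 + 18)) - 5852) = 1/((1/975)*(-1237 + 450)/(-32) - 5852) = 1/((1/975)*(-1/32)*(-787) - 5852) = 1/(787/31200 - 5852) = 1/(-182581613/31200) = -31200/182581613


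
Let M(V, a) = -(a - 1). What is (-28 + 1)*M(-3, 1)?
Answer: 0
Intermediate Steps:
M(V, a) = 1 - a (M(V, a) = -(-1 + a) = 1 - a)
(-28 + 1)*M(-3, 1) = (-28 + 1)*(1 - 1*1) = -27*(1 - 1) = -27*0 = 0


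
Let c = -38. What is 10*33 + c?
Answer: 292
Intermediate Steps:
10*33 + c = 10*33 - 38 = 330 - 38 = 292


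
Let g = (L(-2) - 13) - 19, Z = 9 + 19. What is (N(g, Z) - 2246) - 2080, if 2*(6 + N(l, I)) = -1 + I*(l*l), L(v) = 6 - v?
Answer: 7463/2 ≈ 3731.5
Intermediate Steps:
Z = 28
g = -24 (g = ((6 - 1*(-2)) - 13) - 19 = ((6 + 2) - 13) - 19 = (8 - 13) - 19 = -5 - 19 = -24)
N(l, I) = -13/2 + I*l**2/2 (N(l, I) = -6 + (-1 + I*(l*l))/2 = -6 + (-1 + I*l**2)/2 = -6 + (-1/2 + I*l**2/2) = -13/2 + I*l**2/2)
(N(g, Z) - 2246) - 2080 = ((-13/2 + (1/2)*28*(-24)**2) - 2246) - 2080 = ((-13/2 + (1/2)*28*576) - 2246) - 2080 = ((-13/2 + 8064) - 2246) - 2080 = (16115/2 - 2246) - 2080 = 11623/2 - 2080 = 7463/2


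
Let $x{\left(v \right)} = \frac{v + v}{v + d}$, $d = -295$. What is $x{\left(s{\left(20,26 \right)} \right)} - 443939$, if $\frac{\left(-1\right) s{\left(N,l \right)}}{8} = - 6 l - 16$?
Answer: $- \frac{479895307}{1081} \approx -4.4394 \cdot 10^{5}$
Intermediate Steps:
$s{\left(N,l \right)} = 128 + 48 l$ ($s{\left(N,l \right)} = - 8 \left(- 6 l - 16\right) = - 8 \left(-16 - 6 l\right) = 128 + 48 l$)
$x{\left(v \right)} = \frac{2 v}{-295 + v}$ ($x{\left(v \right)} = \frac{v + v}{v - 295} = \frac{2 v}{-295 + v}$)
$x{\left(s{\left(20,26 \right)} \right)} - 443939 = \frac{2 \left(128 + 48 \cdot 26\right)}{-295 + \left(128 + 48 \cdot 26\right)} - 443939 = \frac{2 \left(128 + 1248\right)}{-295 + \left(128 + 1248\right)} - 443939 = 2 \cdot 1376 \frac{1}{-295 + 1376} - 443939 = 2 \cdot 1376 \cdot \frac{1}{1081} - 443939 = \frac{2752}{1081} - 443939 = - \frac{479895307}{1081}$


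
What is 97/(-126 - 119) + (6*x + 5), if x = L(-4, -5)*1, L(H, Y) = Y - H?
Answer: -342/245 ≈ -1.3959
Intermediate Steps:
x = -1 (x = (-5 - 1*(-4))*1 = (-5 + 4)*1 = -1*1 = -1)
97/(-126 - 119) + (6*x + 5) = 97/(-126 - 119) + (6*(-1) + 5) = 97/(-245) + (-6 + 5) = -1/245*97 - 1 = -97/245 - 1 = -342/245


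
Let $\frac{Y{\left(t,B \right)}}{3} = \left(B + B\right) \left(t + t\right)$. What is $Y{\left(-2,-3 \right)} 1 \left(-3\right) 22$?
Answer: $-4752$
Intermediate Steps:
$Y{\left(t,B \right)} = 12 B t$ ($Y{\left(t,B \right)} = 3 \left(B + B\right) \left(t + t\right) = 3 \cdot 2 B 2 t = 3 \cdot 4 B t = 12 B t$)
$Y{\left(-2,-3 \right)} 1 \left(-3\right) 22 = 12 \left(-3\right) \left(-2\right) 1 \left(-3\right) 22 = 72 \left(-3\right) 22 = \left(-216\right) 22 = -4752$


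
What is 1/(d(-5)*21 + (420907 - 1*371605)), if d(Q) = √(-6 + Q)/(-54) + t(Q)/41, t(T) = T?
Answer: 26850643668/1323721671182255 + 211806*I*√11/1323721671182255 ≈ 2.0284e-5 + 5.3069e-10*I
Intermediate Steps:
d(Q) = -√(-6 + Q)/54 + Q/41 (d(Q) = √(-6 + Q)/(-54) + Q/41 = √(-6 + Q)*(-1/54) + Q*(1/41) = -√(-6 + Q)/54 + Q/41)
1/(d(-5)*21 + (420907 - 1*371605)) = 1/((-√(-6 - 5)/54 + (1/41)*(-5))*21 + (420907 - 1*371605)) = 1/((-I*√11/54 - 5/41)*21 + (420907 - 371605)) = 1/((-I*√11/54 - 5/41)*21 + 49302) = 1/((-5/41 - I*√11/54)*21 + 49302) = 1/((-105/41 - 7*I*√11/18) + 49302) = 1/(2021277/41 - 7*I*√11/18)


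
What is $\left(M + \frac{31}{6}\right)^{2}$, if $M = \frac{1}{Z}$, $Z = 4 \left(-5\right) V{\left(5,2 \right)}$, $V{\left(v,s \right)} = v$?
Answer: $\frac{2393209}{90000} \approx 26.591$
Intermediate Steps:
$Z = -100$ ($Z = 4 \left(-5\right) 5 = \left(-20\right) 5 = -100$)
$M = - \frac{1}{100}$ ($M = \frac{1}{-100} = - \frac{1}{100} \approx -0.01$)
$\left(M + \frac{31}{6}\right)^{2} = \left(- \frac{1}{100} + \frac{31}{6}\right)^{2} = \left(\frac{1547}{300}\right)^{2} = \frac{2393209}{90000}$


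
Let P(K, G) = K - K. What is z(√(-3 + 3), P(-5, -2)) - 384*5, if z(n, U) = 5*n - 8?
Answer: -1928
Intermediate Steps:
P(K, G) = 0
z(n, U) = -8 + 5*n
z(√(-3 + 3), P(-5, -2)) - 384*5 = (-8 + 5*√(-3 + 3)) - 384*5 = (-8 + 5*√0) - 96*20 = (-8 + 5*0) - 1920 = (-8 + 0) - 1920 = -8 - 1920 = -1928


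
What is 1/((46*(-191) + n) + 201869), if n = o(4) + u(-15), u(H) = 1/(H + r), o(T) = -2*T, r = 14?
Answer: 1/193074 ≈ 5.1794e-6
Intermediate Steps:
u(H) = 1/(14 + H) (u(H) = 1/(H + 14) = 1/(14 + H))
n = -9 (n = -2*4 + 1/(14 - 15) = -8 + 1/(-1) = -8 - 1 = -9)
1/((46*(-191) + n) + 201869) = 1/((46*(-191) - 9) + 201869) = 1/((-8786 - 9) + 201869) = 1/(-8795 + 201869) = 1/193074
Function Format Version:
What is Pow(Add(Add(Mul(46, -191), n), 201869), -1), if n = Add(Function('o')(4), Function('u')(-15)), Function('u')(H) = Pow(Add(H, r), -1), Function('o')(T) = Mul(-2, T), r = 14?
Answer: Rational(1, 193074) ≈ 5.1794e-6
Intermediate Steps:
Function('u')(H) = Pow(Add(14, H), -1) (Function('u')(H) = Pow(Add(H, 14), -1) = Pow(Add(14, H), -1))
n = -9 (n = Add(Mul(-2, 4), Pow(Add(14, -15), -1)) = Add(-8, Pow(-1, -1)) = Add(-8, -1) = -9)
Pow(Add(Add(Mul(46, -191), n), 201869), -1) = Pow(Add(Add(Mul(46, -191), -9), 201869), -1) = Pow(Add(Add(-8786, -9), 201869), -1) = Pow(Add(-8795, 201869), -1) = Pow(193074, -1) = Rational(1, 193074)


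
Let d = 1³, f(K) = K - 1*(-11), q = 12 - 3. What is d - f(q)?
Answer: -19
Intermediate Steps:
q = 9
f(K) = 11 + K (f(K) = K + 11 = 11 + K)
d = 1
d - f(q) = 1 - (11 + 9) = 1 - 1*20 = 1 - 20 = -19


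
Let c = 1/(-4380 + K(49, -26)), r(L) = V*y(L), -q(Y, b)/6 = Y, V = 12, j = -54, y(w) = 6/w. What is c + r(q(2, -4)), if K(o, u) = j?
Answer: -26605/4434 ≈ -6.0002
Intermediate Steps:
K(o, u) = -54
q(Y, b) = -6*Y
r(L) = 72/L (r(L) = 12*(6/L) = 72/L)
c = -1/4434 (c = 1/(-4380 - 54) = 1/(-4434) = -1/4434 ≈ -0.00022553)
c + r(q(2, -4)) = -1/4434 + 72/((-6*2)) = -1/4434 + 72/(-12) = -1/4434 + 72*(-1/12) = -1/4434 - 6 = -26605/4434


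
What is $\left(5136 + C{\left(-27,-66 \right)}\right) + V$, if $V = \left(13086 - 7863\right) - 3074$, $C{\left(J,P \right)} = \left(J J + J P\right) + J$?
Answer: $9769$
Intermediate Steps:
$C{\left(J,P \right)} = J + J^{2} + J P$ ($C{\left(J,P \right)} = \left(J^{2} + J P\right) + J = J + J^{2} + J P$)
$V = 2149$ ($V = 5223 - 3074 = 2149$)
$\left(5136 + C{\left(-27,-66 \right)}\right) + V = \left(5136 - 27 \left(1 - 27 - 66\right)\right) + 2149 = \left(5136 - -2484\right) + 2149 = \left(5136 + 2484\right) + 2149 = 7620 + 2149 = 9769$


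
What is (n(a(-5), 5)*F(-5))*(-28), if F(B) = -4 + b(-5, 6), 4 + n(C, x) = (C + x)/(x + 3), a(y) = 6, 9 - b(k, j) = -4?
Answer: 1323/2 ≈ 661.50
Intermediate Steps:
b(k, j) = 13 (b(k, j) = 9 - 1*(-4) = 9 + 4 = 13)
n(C, x) = -4 + (C + x)/(3 + x) (n(C, x) = -4 + (C + x)/(x + 3) = -4 + (C + x)/(3 + x))
F(B) = 9 (F(B) = -4 + 13 = 9)
(n(a(-5), 5)*F(-5))*(-28) = (((-12 + 6 - 3*5)/(3 + 5))*9)*(-28) = (((-12 + 6 - 15)/8)*9)*(-28) = (((⅛)*(-21))*9)*(-28) = -21/8*9*(-28) = -189/8*(-28) = 1323/2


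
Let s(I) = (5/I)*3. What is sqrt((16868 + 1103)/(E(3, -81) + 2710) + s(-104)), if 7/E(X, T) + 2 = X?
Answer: sqrt(764199722)/10868 ≈ 2.5436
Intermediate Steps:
E(X, T) = 7/(-2 + X)
s(I) = 15/I
sqrt((16868 + 1103)/(E(3, -81) + 2710) + s(-104)) = sqrt((16868 + 1103)/(7/(-2 + 3) + 2710) + 15/(-104)) = sqrt(17971/(7/1 + 2710) + 15*(-1/104)) = sqrt(17971/(7*1 + 2710) - 15/104) = sqrt(17971/(7 + 2710) - 15/104) = sqrt(17971/2717 - 15/104) = sqrt(140633/21736) = sqrt(764199722)/10868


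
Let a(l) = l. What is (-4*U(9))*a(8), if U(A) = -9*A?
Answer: 2592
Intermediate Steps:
(-4*U(9))*a(8) = -(-36)*9*8 = -4*(-81)*8 = 324*8 = 2592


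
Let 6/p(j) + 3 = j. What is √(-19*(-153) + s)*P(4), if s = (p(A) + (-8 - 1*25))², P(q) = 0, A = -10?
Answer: 0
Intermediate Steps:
p(j) = 6/(-3 + j)
s = 189225/169 (s = (6/(-3 - 10) + (-8 - 1*25))² = (6/(-13) + (-8 - 25))² = (6*(-1/13) - 33)² = (-6/13 - 33)² = (-435/13)² = 189225/169 ≈ 1119.7)
√(-19*(-153) + s)*P(4) = √(-19*(-153) + 189225/169)*0 = √(2907 + 189225/169)*0 = √(680508/169)*0 = (6*√18903/13)*0 = 0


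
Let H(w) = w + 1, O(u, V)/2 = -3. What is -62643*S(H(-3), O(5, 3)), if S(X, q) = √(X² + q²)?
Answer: -125286*√10 ≈ -3.9619e+5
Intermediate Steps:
O(u, V) = -6 (O(u, V) = 2*(-3) = -6)
H(w) = 1 + w
-62643*S(H(-3), O(5, 3)) = -62643*√((1 - 3)² + (-6)²) = -62643*√((-2)² + 36) = -62643*√(4 + 36) = -125286*√10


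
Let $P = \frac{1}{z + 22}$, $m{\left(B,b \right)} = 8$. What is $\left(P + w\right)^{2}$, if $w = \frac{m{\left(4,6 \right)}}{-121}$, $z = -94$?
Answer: $\frac{485809}{75898944} \approx 0.0064007$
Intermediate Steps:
$P = - \frac{1}{72}$ ($P = \frac{1}{-94 + 22} = \frac{1}{-72} = - \frac{1}{72} \approx -0.013889$)
$w = - \frac{8}{121}$ ($w = \frac{8}{-121} = 8 \left(- \frac{1}{121}\right) = - \frac{8}{121} \approx -0.066116$)
$\left(P + w\right)^{2} = \left(- \frac{1}{72} - \frac{8}{121}\right)^{2} = \left(- \frac{697}{8712}\right)^{2} = \frac{485809}{75898944}$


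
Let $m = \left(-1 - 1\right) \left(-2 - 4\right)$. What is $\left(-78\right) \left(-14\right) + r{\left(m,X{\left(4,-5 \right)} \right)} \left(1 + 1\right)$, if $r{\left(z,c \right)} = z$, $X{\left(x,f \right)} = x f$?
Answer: $1116$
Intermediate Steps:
$X{\left(x,f \right)} = f x$
$m = 12$ ($m = \left(-2\right) \left(-6\right) = 12$)
$\left(-78\right) \left(-14\right) + r{\left(m,X{\left(4,-5 \right)} \right)} \left(1 + 1\right) = \left(-78\right) \left(-14\right) + 12 \left(1 + 1\right) = 1092 + 12 \cdot 2 = 1092 + 24 = 1116$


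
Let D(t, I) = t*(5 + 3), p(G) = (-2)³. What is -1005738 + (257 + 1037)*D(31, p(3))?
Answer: -684826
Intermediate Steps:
p(G) = -8
D(t, I) = 8*t (D(t, I) = t*8 = 8*t)
-1005738 + (257 + 1037)*D(31, p(3)) = -1005738 + (257 + 1037)*(8*31) = -1005738 + 1294*248 = -1005738 + 320912 = -684826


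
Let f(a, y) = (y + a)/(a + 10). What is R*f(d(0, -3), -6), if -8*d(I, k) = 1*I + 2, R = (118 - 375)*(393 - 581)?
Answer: -1207900/39 ≈ -30972.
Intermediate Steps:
R = 48316 (R = -257*(-188) = 48316)
d(I, k) = -¼ - I/8 (d(I, k) = -(1*I + 2)/8 = -(I + 2)/8 = -(2 + I)/8 = -¼ - I/8)
f(a, y) = (a + y)/(10 + a)
R*f(d(0, -3), -6) = 48316*(((-¼ - ⅛*0) - 6)/(10 + (-¼ - ⅛*0))) = 48316*(((-¼ + 0) - 6)/(10 + (-¼ + 0))) = 48316*((-¼ - 6)/(10 - ¼)) = 48316*(-25/4/(39/4)) = 48316*((4/39)*(-25/4)) = 48316*(-25/39) = -1207900/39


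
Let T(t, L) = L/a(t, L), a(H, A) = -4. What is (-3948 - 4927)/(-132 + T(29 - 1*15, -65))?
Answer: 35500/463 ≈ 76.674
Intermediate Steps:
T(t, L) = -L/4 (T(t, L) = L/(-4) = L*(-1/4) = -L/4)
(-3948 - 4927)/(-132 + T(29 - 1*15, -65)) = (-3948 - 4927)/(-132 - 1/4*(-65)) = -8875/(-132 + 65/4) = -8875/(-463/4) = -8875*(-4/463) = 35500/463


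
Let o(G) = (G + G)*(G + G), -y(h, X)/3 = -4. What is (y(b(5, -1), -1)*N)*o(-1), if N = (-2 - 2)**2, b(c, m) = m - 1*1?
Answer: 768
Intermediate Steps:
b(c, m) = -1 + m (b(c, m) = m - 1 = -1 + m)
y(h, X) = 12 (y(h, X) = -3*(-4) = 12)
o(G) = 4*G**2 (o(G) = (2*G)*(2*G) = 4*G**2)
N = 16 (N = (-4)**2 = 16)
(y(b(5, -1), -1)*N)*o(-1) = (12*16)*(4*(-1)**2) = 192*(4*1) = 192*4 = 768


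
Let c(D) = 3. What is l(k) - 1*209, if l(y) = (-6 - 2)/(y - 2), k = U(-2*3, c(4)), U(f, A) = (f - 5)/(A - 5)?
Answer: -1479/7 ≈ -211.29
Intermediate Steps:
U(f, A) = (-5 + f)/(-5 + A)
k = 11/2 (k = (-5 - 2*3)/(-5 + 3) = (-5 - 6)/(-2) = -½*(-11) = 11/2 ≈ 5.5000)
l(y) = -8/(-2 + y)
l(k) - 1*209 = -8/(-2 + 11/2) - 1*209 = -8/7/2 - 209 = -8*2/7 - 209 = -16/7 - 209 = -1479/7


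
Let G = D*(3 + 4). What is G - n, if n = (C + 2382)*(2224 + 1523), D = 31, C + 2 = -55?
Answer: -8711558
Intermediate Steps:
C = -57 (C = -2 - 55 = -57)
n = 8711775 (n = (-57 + 2382)*(2224 + 1523) = 2325*3747 = 8711775)
G = 217 (G = 31*(3 + 4) = 31*7 = 217)
G - n = 217 - 1*8711775 = 217 - 8711775 = -8711558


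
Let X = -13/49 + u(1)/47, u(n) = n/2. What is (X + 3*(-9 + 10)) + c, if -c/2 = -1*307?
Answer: 2840729/4606 ≈ 616.75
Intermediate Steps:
u(n) = n/2
X = -1173/4606 (X = -13/49 + ((1/2)*1)/47 = -13*1/49 + (1/2)*(1/47) = -13/49 + 1/94 = -1173/4606 ≈ -0.25467)
c = 614 (c = -(-2)*307 = -2*(-307) = 614)
(X + 3*(-9 + 10)) + c = (-1173/4606 + 3*(-9 + 10)) + 614 = (-1173/4606 + 3*1) + 614 = (-1173/4606 + 3) + 614 = 12645/4606 + 614 = 2840729/4606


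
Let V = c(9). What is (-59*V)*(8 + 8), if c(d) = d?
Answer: -8496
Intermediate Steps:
V = 9
(-59*V)*(8 + 8) = (-59*9)*(8 + 8) = -531*16 = -8496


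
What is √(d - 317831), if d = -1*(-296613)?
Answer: 103*I*√2 ≈ 145.66*I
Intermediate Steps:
d = 296613
√(d - 317831) = √(296613 - 317831) = √(-21218) = 103*I*√2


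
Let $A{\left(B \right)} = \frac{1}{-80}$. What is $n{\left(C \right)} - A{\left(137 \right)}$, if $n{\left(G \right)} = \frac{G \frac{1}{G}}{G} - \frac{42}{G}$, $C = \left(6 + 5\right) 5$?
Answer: $- \frac{129}{176} \approx -0.73295$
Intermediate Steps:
$A{\left(B \right)} = - \frac{1}{80}$
$C = 55$ ($C = 11 \cdot 5 = 55$)
$n{\left(G \right)} = - \frac{41}{G}$ ($n{\left(G \right)} = 1 \frac{1}{G} - \frac{42}{G} = \frac{1}{G} - \frac{42}{G} = - \frac{41}{G}$)
$n{\left(C \right)} - A{\left(137 \right)} = - \frac{41}{55} - - \frac{1}{80} = \left(-41\right) \frac{1}{55} + \frac{1}{80} = - \frac{41}{55} + \frac{1}{80} = - \frac{129}{176}$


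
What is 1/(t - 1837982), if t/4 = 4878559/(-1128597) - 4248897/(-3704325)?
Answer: -1393563360675/2561362074747704738 ≈ -5.4407e-7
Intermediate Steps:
t = -17701967546888/1393563360675 (t = 4*(4878559/(-1128597) - 4248897/(-3704325)) = 4*(4878559*(-1/1128597) - 4248897*(-1/3704325)) = 4*(-4878559/1128597 + 1416299/1234775) = 4*(-4425491886722/1393563360675) = -17701967546888/1393563360675 ≈ -12.703)
1/(t - 1837982) = 1/(-17701967546888/1393563360675 - 1837982) = 1/(-2561362074747704738/1393563360675) = -1393563360675/2561362074747704738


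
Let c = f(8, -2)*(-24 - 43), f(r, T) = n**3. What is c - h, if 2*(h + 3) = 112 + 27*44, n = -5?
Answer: 7728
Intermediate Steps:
f(r, T) = -125 (f(r, T) = (-5)**3 = -125)
c = 8375 (c = -125*(-24 - 43) = -125*(-67) = 8375)
h = 647 (h = -3 + (112 + 27*44)/2 = -3 + (112 + 1188)/2 = -3 + (1/2)*1300 = -3 + 650 = 647)
c - h = 8375 - 1*647 = 8375 - 647 = 7728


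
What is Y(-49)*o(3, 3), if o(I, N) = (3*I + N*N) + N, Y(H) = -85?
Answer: -1785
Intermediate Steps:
o(I, N) = N + N² + 3*I (o(I, N) = (3*I + N²) + N = (N² + 3*I) + N = N + N² + 3*I)
Y(-49)*o(3, 3) = -85*(3 + 3² + 3*3) = -85*(3 + 9 + 9) = -85*21 = -1785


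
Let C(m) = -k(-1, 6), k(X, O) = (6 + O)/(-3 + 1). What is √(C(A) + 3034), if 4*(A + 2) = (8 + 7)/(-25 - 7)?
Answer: 4*√190 ≈ 55.136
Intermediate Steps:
A = -271/128 (A = -2 + ((8 + 7)/(-25 - 7))/4 = -2 + (15/(-32))/4 = -2 + (15*(-1/32))/4 = -2 + (¼)*(-15/32) = -2 - 15/128 = -271/128 ≈ -2.1172)
k(X, O) = -3 - O/2 (k(X, O) = (6 + O)/(-2) = (6 + O)*(-½) = -3 - O/2)
C(m) = 6 (C(m) = -(-3 - ½*6) = -(-3 - 3) = -1*(-6) = 6)
√(C(A) + 3034) = √(6 + 3034) = √3040 = 4*√190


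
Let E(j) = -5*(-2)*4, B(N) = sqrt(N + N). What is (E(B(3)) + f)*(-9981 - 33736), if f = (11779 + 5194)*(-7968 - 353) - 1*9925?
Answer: 6174686044306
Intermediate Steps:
f = -141242258 (f = 16973*(-8321) - 9925 = -141232333 - 9925 = -141242258)
B(N) = sqrt(2)*sqrt(N) (B(N) = sqrt(2*N) = sqrt(2)*sqrt(N))
E(j) = 40 (E(j) = 10*4 = 40)
(E(B(3)) + f)*(-9981 - 33736) = (40 - 141242258)*(-9981 - 33736) = -141242218*(-43717) = 6174686044306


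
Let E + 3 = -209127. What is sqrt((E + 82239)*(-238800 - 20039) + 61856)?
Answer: sqrt(32844401405) ≈ 1.8123e+5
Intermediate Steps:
E = -209130 (E = -3 - 209127 = -209130)
sqrt((E + 82239)*(-238800 - 20039) + 61856) = sqrt((-209130 + 82239)*(-238800 - 20039) + 61856) = sqrt(-126891*(-258839) + 61856) = sqrt(32844339549 + 61856) = sqrt(32844401405)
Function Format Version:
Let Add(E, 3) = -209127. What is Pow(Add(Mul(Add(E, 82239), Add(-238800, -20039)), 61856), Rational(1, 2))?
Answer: Pow(32844401405, Rational(1, 2)) ≈ 1.8123e+5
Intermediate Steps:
E = -209130 (E = Add(-3, -209127) = -209130)
Pow(Add(Mul(Add(E, 82239), Add(-238800, -20039)), 61856), Rational(1, 2)) = Pow(Add(Mul(Add(-209130, 82239), Add(-238800, -20039)), 61856), Rational(1, 2)) = Pow(Add(Mul(-126891, -258839), 61856), Rational(1, 2)) = Pow(Add(32844339549, 61856), Rational(1, 2)) = Pow(32844401405, Rational(1, 2))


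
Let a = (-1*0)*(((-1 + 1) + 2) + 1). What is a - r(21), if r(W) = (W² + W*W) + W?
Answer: -903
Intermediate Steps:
r(W) = W + 2*W² (r(W) = (W² + W²) + W = 2*W² + W = W + 2*W²)
a = 0 (a = 0*((0 + 2) + 1) = 0*(2 + 1) = 0*3 = 0)
a - r(21) = 0 - 21*(1 + 2*21) = 0 - 21*(1 + 42) = 0 - 21*43 = 0 - 1*903 = 0 - 903 = -903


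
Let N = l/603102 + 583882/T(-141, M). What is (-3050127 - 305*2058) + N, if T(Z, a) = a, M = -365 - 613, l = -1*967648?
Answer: -60268158382010/16384271 ≈ -3.6784e+6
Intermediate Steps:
l = -967648
M = -978
N = -9807965603/16384271 (N = -967648/603102 + 583882/(-978) = -967648*1/603102 + 583882*(-1/978) = -483824/301551 - 291941/489 = -9807965603/16384271 ≈ -598.62)
(-3050127 - 305*2058) + N = (-3050127 - 305*2058) - 9807965603/16384271 = (-3050127 - 627690) - 9807965603/16384271 = -3677817 - 9807965603/16384271 = -60268158382010/16384271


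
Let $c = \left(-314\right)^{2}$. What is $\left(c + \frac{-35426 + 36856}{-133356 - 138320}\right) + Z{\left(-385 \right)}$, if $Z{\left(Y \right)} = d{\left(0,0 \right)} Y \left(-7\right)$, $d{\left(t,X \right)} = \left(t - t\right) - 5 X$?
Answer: $\frac{13393082733}{135838} \approx 98596.0$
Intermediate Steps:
$c = 98596$
$d{\left(t,X \right)} = - 5 X$ ($d{\left(t,X \right)} = 0 - 5 X = - 5 X$)
$Z{\left(Y \right)} = 0$ ($Z{\left(Y \right)} = \left(-5\right) 0 Y \left(-7\right) = 0 Y \left(-7\right) = 0 \left(-7\right) = 0$)
$\left(c + \frac{-35426 + 36856}{-133356 - 138320}\right) + Z{\left(-385 \right)} = \left(98596 + \frac{-35426 + 36856}{-133356 - 138320}\right) + 0 = \left(98596 + \frac{1430}{-271676}\right) + 0 = \left(98596 + 1430 \left(- \frac{1}{271676}\right)\right) + 0 = \left(98596 - \frac{715}{135838}\right) + 0 = \frac{13393082733}{135838} + 0 = \frac{13393082733}{135838}$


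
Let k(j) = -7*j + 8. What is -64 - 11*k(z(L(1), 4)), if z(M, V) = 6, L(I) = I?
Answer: 310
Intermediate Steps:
k(j) = 8 - 7*j
-64 - 11*k(z(L(1), 4)) = -64 - 11*(8 - 7*6) = -64 - 11*(8 - 42) = -64 - 11*(-34) = -64 + 374 = 310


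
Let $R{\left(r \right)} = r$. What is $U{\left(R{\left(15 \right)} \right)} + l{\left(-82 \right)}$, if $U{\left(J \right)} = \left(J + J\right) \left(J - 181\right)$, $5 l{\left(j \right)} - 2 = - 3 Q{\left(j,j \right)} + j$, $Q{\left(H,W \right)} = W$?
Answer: $- \frac{24734}{5} \approx -4946.8$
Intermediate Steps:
$l{\left(j \right)} = \frac{2}{5} - \frac{2 j}{5}$ ($l{\left(j \right)} = \frac{2}{5} + \frac{- 3 j + j}{5} = \frac{2}{5} + \frac{\left(-2\right) j}{5} = \frac{2}{5} - \frac{2 j}{5}$)
$U{\left(J \right)} = 2 J \left(-181 + J\right)$
$U{\left(R{\left(15 \right)} \right)} + l{\left(-82 \right)} = 2 \cdot 15 \left(-181 + 15\right) + \left(\frac{2}{5} - - \frac{164}{5}\right) = 2 \cdot 15 \left(-166\right) + \left(\frac{2}{5} + \frac{164}{5}\right) = -4980 + \frac{166}{5} = - \frac{24734}{5}$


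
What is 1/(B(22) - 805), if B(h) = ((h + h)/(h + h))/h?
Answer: -22/17709 ≈ -0.0012423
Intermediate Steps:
B(h) = 1/h (B(h) = ((2*h)/((2*h)))/h = ((2*h)*(1/(2*h)))/h = 1/h)
1/(B(22) - 805) = 1/(1/22 - 805) = 1/(-17709/22) = -22/17709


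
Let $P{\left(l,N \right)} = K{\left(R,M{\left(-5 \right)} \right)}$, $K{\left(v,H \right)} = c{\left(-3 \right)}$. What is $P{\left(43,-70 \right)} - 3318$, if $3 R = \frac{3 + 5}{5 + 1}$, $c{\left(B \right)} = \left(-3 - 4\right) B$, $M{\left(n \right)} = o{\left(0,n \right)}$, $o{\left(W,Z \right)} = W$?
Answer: $-3297$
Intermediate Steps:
$M{\left(n \right)} = 0$
$c{\left(B \right)} = - 7 B$
$R = \frac{4}{9}$ ($R = \frac{\left(3 + 5\right) \frac{1}{5 + 1}}{3} = \frac{8 \cdot \frac{1}{6}}{3} = \frac{1}{3} \cdot \frac{4}{3} = \frac{4}{9} \approx 0.44444$)
$K{\left(v,H \right)} = 21$ ($K{\left(v,H \right)} = \left(-7\right) \left(-3\right) = 21$)
$P{\left(l,N \right)} = 21$
$P{\left(43,-70 \right)} - 3318 = 21 - 3318 = -3297$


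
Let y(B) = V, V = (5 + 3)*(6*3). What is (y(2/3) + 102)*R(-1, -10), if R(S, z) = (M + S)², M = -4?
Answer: 6150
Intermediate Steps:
R(S, z) = (-4 + S)²
V = 144 (V = 8*18 = 144)
y(B) = 144
(y(2/3) + 102)*R(-1, -10) = (144 + 102)*(-4 - 1)² = 246*(-5)² = 246*25 = 6150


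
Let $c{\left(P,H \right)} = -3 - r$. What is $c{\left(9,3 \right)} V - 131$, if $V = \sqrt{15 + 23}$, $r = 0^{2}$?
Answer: $-131 - 3 \sqrt{38} \approx -149.49$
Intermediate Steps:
$r = 0$
$c{\left(P,H \right)} = -3$ ($c{\left(P,H \right)} = -3 - 0 = -3 + 0 = -3$)
$V = \sqrt{38} \approx 6.1644$
$c{\left(9,3 \right)} V - 131 = - 3 \sqrt{38} - 131 = -131 - 3 \sqrt{38}$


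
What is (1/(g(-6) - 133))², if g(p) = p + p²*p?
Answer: 1/126025 ≈ 7.9349e-6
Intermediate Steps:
g(p) = p + p³
(1/(g(-6) - 133))² = (1/((-6 + (-6)³) - 133))² = (1/((-6 - 216) - 133))² = (1/(-222 - 133))² = (1/(-355))² = (-1/355)² = 1/126025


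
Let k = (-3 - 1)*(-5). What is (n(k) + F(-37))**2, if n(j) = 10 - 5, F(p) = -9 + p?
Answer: 1681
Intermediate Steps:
k = 20 (k = -4*(-5) = 20)
n(j) = 5
(n(k) + F(-37))**2 = (5 + (-9 - 37))**2 = (5 - 46)**2 = (-41)**2 = 1681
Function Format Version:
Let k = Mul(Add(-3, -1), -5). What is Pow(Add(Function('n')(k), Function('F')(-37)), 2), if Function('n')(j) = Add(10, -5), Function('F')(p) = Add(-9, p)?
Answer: 1681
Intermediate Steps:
k = 20 (k = Mul(-4, -5) = 20)
Function('n')(j) = 5
Pow(Add(Function('n')(k), Function('F')(-37)), 2) = Pow(Add(5, Add(-9, -37)), 2) = Pow(Add(5, -46), 2) = Pow(-41, 2) = 1681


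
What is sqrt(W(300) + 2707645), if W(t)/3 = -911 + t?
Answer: 2*sqrt(676453) ≈ 1644.9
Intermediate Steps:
W(t) = -2733 + 3*t (W(t) = 3*(-911 + t) = -2733 + 3*t)
sqrt(W(300) + 2707645) = sqrt((-2733 + 3*300) + 2707645) = sqrt((-2733 + 900) + 2707645) = sqrt(-1833 + 2707645) = sqrt(2705812) = 2*sqrt(676453)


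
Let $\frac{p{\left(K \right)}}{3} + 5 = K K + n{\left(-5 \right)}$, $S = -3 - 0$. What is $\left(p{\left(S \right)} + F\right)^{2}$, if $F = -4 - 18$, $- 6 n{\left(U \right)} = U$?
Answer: $\frac{225}{4} \approx 56.25$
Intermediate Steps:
$n{\left(U \right)} = - \frac{U}{6}$
$S = -3$ ($S = -3 + 0 = -3$)
$p{\left(K \right)} = - \frac{25}{2} + 3 K^{2}$ ($p{\left(K \right)} = -15 + 3 \left(K K - - \frac{5}{6}\right) = -15 + 3 \left(K^{2} + \frac{5}{6}\right) = -15 + 3 \left(\frac{5}{6} + K^{2}\right) = -15 + \left(\frac{5}{2} + 3 K^{2}\right) = - \frac{25}{2} + 3 K^{2}$)
$F = -22$ ($F = -4 - 18 = -22$)
$\left(p{\left(S \right)} + F\right)^{2} = \left(\left(- \frac{25}{2} + 3 \left(-3\right)^{2}\right) - 22\right)^{2} = \left(\left(- \frac{25}{2} + 3 \cdot 9\right) - 22\right)^{2} = \left(\left(- \frac{25}{2} + 27\right) - 22\right)^{2} = \left(\frac{29}{2} - 22\right)^{2} = \left(- \frac{15}{2}\right)^{2} = \frac{225}{4}$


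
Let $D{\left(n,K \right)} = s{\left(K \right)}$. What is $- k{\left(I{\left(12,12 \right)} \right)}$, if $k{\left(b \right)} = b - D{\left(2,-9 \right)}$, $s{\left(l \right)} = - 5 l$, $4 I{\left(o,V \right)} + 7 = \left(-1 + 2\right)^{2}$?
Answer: $\frac{93}{2} \approx 46.5$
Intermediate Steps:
$I{\left(o,V \right)} = - \frac{3}{2}$ ($I{\left(o,V \right)} = - \frac{7}{4} + \frac{\left(-1 + 2\right)^{2}}{4} = - \frac{7}{4} + \frac{1^{2}}{4} = - \frac{7}{4} + \frac{1}{4} \cdot 1 = - \frac{7}{4} + \frac{1}{4} = - \frac{3}{2}$)
$D{\left(n,K \right)} = - 5 K$
$k{\left(b \right)} = -45 + b$ ($k{\left(b \right)} = b - \left(-5\right) \left(-9\right) = b - 45 = -45 + b$)
$- k{\left(I{\left(12,12 \right)} \right)} = - (-45 - \frac{3}{2}) = \left(-1\right) \left(- \frac{93}{2}\right) = \frac{93}{2}$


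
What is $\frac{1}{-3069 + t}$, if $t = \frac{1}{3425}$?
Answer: $- \frac{3425}{10511324} \approx -0.00032584$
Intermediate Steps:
$t = \frac{1}{3425} \approx 0.00029197$
$\frac{1}{-3069 + t} = \frac{1}{-3069 + \frac{1}{3425}} = \frac{1}{- \frac{10511324}{3425}} = - \frac{3425}{10511324}$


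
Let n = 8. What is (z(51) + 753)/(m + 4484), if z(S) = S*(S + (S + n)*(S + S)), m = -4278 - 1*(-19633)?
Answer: 103424/6613 ≈ 15.639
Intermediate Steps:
m = 15355 (m = -4278 + 19633 = 15355)
z(S) = S*(S + 2*S*(8 + S)) (z(S) = S*(S + (S + 8)*(S + S)) = S*(S + (8 + S)*(2*S)) = S*(S + 2*S*(8 + S)))
(z(51) + 753)/(m + 4484) = (51²*(17 + 2*51) + 753)/(15355 + 4484) = (2601*(17 + 102) + 753)/19839 = (2601*119 + 753)*(1/19839) = (309519 + 753)*(1/19839) = 310272*(1/19839) = 103424/6613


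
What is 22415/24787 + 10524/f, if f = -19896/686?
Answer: -7437620222/20548423 ≈ -361.96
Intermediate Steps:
f = -9948/343 (f = -19896*1/686 = -9948/343 ≈ -29.003)
22415/24787 + 10524/f = 22415/24787 + 10524/(-9948/343) = 22415*(1/24787) + 10524*(-343/9948) = 22415/24787 - 300811/829 = -7437620222/20548423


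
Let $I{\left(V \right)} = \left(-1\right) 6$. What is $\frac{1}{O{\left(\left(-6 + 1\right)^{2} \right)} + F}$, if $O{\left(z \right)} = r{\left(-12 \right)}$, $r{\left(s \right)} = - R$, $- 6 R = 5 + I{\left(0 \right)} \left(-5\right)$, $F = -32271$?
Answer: $- \frac{6}{193591} \approx -3.0993 \cdot 10^{-5}$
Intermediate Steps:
$I{\left(V \right)} = -6$
$R = - \frac{35}{6}$ ($R = - \frac{5 - -30}{6} = - \frac{5 + 30}{6} = \left(- \frac{1}{6}\right) 35 = - \frac{35}{6} \approx -5.8333$)
$r{\left(s \right)} = \frac{35}{6}$ ($r{\left(s \right)} = \left(-1\right) \left(- \frac{35}{6}\right) = \frac{35}{6}$)
$O{\left(z \right)} = \frac{35}{6}$
$\frac{1}{O{\left(\left(-6 + 1\right)^{2} \right)} + F} = \frac{1}{\frac{35}{6} - 32271} = \frac{1}{- \frac{193591}{6}} = - \frac{6}{193591}$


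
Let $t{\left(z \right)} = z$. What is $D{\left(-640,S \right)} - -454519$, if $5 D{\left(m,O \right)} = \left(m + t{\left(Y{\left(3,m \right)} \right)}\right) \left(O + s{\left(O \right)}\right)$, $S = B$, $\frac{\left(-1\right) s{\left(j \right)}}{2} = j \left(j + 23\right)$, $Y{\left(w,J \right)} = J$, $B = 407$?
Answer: $89955447$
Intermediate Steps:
$s{\left(j \right)} = - 2 j \left(23 + j\right)$ ($s{\left(j \right)} = - 2 j \left(j + 23\right) = - 2 j \left(23 + j\right)$)
$S = 407$
$D{\left(m,O \right)} = \frac{2 m \left(O - 2 O \left(23 + O\right)\right)}{5}$ ($D{\left(m,O \right)} = \frac{\left(m + m\right) \left(O - 2 O \left(23 + O\right)\right)}{5} = \frac{2 m \left(O - 2 O \left(23 + O\right)\right)}{5}$)
$D{\left(-640,S \right)} - -454519 = \frac{2}{5} \cdot 407 \left(-640\right) \left(-45 - 814\right) - -454519 = \frac{2}{5} \cdot 407 \left(-640\right) \left(-45 - 814\right) + 454519 = \frac{2}{5} \cdot 407 \left(-640\right) \left(-859\right) + 454519 = 89500928 + 454519 = 89955447$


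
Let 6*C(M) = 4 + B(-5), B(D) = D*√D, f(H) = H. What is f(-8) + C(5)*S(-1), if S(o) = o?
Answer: -26/3 + 5*I*√5/6 ≈ -8.6667 + 1.8634*I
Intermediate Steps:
B(D) = D^(3/2)
C(M) = ⅔ - 5*I*√5/6 (C(M) = (4 + (-5)^(3/2))/6 = (4 - 5*I*√5)/6 = ⅔ - 5*I*√5/6)
f(-8) + C(5)*S(-1) = -8 + (⅔ - 5*I*√5/6)*(-1) = -8 + (-⅔ + 5*I*√5/6) = -26/3 + 5*I*√5/6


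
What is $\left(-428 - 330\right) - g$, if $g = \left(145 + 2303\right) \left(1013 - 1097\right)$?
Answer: $204874$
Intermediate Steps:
$g = -205632$ ($g = 2448 \left(-84\right) = -205632$)
$\left(-428 - 330\right) - g = \left(-428 - 330\right) - -205632 = \left(-428 - 330\right) + 205632 = -758 + 205632 = 204874$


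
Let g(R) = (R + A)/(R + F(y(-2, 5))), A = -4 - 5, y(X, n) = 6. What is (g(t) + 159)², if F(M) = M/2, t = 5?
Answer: 100489/4 ≈ 25122.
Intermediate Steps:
A = -9
F(M) = M/2 (F(M) = M*(½) = M/2)
g(R) = (-9 + R)/(3 + R) (g(R) = (R - 9)/(R + (½)*6) = (-9 + R)/(R + 3) = (-9 + R)/(3 + R))
(g(t) + 159)² = ((-9 + 5)/(3 + 5) + 159)² = (-4/8 + 159)² = ((⅛)*(-4) + 159)² = (-½ + 159)² = (317/2)² = 100489/4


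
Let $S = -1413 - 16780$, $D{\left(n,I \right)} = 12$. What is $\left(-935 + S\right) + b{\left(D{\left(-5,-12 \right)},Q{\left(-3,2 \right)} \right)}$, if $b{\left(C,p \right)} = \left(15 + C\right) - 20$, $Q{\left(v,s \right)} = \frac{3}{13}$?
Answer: $-19121$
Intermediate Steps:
$Q{\left(v,s \right)} = \frac{3}{13}$ ($Q{\left(v,s \right)} = 3 \cdot \frac{1}{13} = \frac{3}{13}$)
$b{\left(C,p \right)} = -5 + C$
$S = -18193$ ($S = -1413 - 16780 = -18193$)
$\left(-935 + S\right) + b{\left(D{\left(-5,-12 \right)},Q{\left(-3,2 \right)} \right)} = \left(-935 - 18193\right) + \left(-5 + 12\right) = -19128 + 7 = -19121$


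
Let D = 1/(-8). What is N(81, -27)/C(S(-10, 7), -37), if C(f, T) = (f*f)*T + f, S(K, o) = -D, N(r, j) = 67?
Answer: -4288/29 ≈ -147.86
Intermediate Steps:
D = -⅛ ≈ -0.12500
S(K, o) = ⅛ (S(K, o) = -1*(-⅛) = ⅛)
C(f, T) = f + T*f² (C(f, T) = f²*T + f = T*f² + f = f + T*f²)
N(81, -27)/C(S(-10, 7), -37) = 67/(((1 - 37*⅛)/8)) = 67/(((1 - 37/8)/8)) = 67/(((⅛)*(-29/8))) = 67/(-29/64) = 67*(-64/29) = -4288/29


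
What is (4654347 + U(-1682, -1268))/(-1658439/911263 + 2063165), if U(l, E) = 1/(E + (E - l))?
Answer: 3622099414651631/1605591965688424 ≈ 2.2559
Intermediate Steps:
U(l, E) = 1/(-l + 2*E)
(4654347 + U(-1682, -1268))/(-1658439/911263 + 2063165) = (4654347 + 1/(-1*(-1682) + 2*(-1268)))/(-1658439/911263 + 2063165) = (4654347 + 1/(1682 - 2536))/(-1658439*1/911263 + 2063165) = (4654347 + 1/(-854))/(-1658439/911263 + 2063165) = (4654347 - 1/854)/(1880084268956/911263) = (3974812337/854)*(911263/1880084268956) = 3622099414651631/1605591965688424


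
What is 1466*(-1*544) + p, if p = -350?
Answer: -797854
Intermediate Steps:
1466*(-1*544) + p = 1466*(-1*544) - 350 = 1466*(-544) - 350 = -797504 - 350 = -797854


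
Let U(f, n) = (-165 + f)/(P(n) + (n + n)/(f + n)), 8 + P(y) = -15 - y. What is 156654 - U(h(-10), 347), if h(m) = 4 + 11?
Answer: 10436732292/66623 ≈ 1.5665e+5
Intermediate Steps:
h(m) = 15
P(y) = -23 - y (P(y) = -8 + (-15 - y) = -23 - y)
U(f, n) = (-165 + f)/(-23 - n + 2*n/(f + n)) (U(f, n) = (-165 + f)/((-23 - n) + (n + n)/(f + n)) = (-165 + f)/((-23 - n) + (2*n)/(f + n)) = (-165 + f)/((-23 - n) + 2*n/(f + n)) = (-165 + f)/(-23 - n + 2*n/(f + n)))
156654 - U(h(-10), 347) = 156654 - (-1*15² + 165*15 + 165*347 - 1*15*347)/(-2*347 + 15*(23 + 347) + 347*(23 + 347)) = 156654 - (-1*225 + 2475 + 57255 - 5205)/(-694 + 15*370 + 347*370) = 156654 - (-225 + 2475 + 57255 - 5205)/(-694 + 5550 + 128390) = 156654 - 54300/133246 = 156654 - 1*27150/66623 = 156654 - 27150/66623 = 10436732292/66623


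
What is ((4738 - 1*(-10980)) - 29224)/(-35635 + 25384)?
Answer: 4502/3417 ≈ 1.3175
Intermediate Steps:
((4738 - 1*(-10980)) - 29224)/(-35635 + 25384) = ((4738 + 10980) - 29224)/(-10251) = (15718 - 29224)*(-1/10251) = -13506*(-1/10251) = 4502/3417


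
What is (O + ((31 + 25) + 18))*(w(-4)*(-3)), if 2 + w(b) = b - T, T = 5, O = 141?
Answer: 7095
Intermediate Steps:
w(b) = -7 + b (w(b) = -2 + (b - 1*5) = -2 + (b - 5) = -2 + (-5 + b) = -7 + b)
(O + ((31 + 25) + 18))*(w(-4)*(-3)) = (141 + ((31 + 25) + 18))*((-7 - 4)*(-3)) = (141 + (56 + 18))*(-11*(-3)) = (141 + 74)*33 = 215*33 = 7095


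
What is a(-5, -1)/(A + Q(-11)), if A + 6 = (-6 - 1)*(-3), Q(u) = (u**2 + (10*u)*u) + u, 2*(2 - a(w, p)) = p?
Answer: 1/534 ≈ 0.0018727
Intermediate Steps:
a(w, p) = 2 - p/2
Q(u) = u + 11*u**2 (Q(u) = (u**2 + 10*u**2) + u = 11*u**2 + u = u + 11*u**2)
A = 15 (A = -6 + (-6 - 1)*(-3) = -6 - 7*(-3) = -6 + 21 = 15)
a(-5, -1)/(A + Q(-11)) = (2 - 1/2*(-1))/(15 - 11*(1 + 11*(-11))) = (2 + 1/2)/(15 - 11*(1 - 121)) = (5/2)/(15 - 11*(-120)) = (5/2)/(15 + 1320) = (5/2)/1335 = (1/1335)*(5/2) = 1/534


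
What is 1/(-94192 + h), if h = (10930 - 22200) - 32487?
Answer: -1/137949 ≈ -7.2491e-6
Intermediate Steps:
h = -43757 (h = -11270 - 32487 = -43757)
1/(-94192 + h) = 1/(-94192 - 43757) = 1/(-137949) = -1/137949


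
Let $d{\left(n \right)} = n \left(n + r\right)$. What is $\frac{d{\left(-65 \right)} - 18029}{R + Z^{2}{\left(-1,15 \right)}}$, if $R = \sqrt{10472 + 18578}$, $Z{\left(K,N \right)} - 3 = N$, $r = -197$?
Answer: $- \frac{161838}{37963} + \frac{4995 \sqrt{1162}}{75926} \approx -2.0205$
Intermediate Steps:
$Z{\left(K,N \right)} = 3 + N$
$d{\left(n \right)} = n \left(-197 + n\right)$ ($d{\left(n \right)} = n \left(n - 197\right) = n \left(-197 + n\right)$)
$R = 5 \sqrt{1162}$ ($R = \sqrt{29050} = 5 \sqrt{1162} \approx 170.44$)
$\frac{d{\left(-65 \right)} - 18029}{R + Z^{2}{\left(-1,15 \right)}} = \frac{- 65 \left(-197 - 65\right) - 18029}{5 \sqrt{1162} + \left(3 + 15\right)^{2}} = \frac{\left(-65\right) \left(-262\right) - 18029}{5 \sqrt{1162} + 18^{2}} = \frac{17030 - 18029}{5 \sqrt{1162} + 324} = - \frac{999}{324 + 5 \sqrt{1162}}$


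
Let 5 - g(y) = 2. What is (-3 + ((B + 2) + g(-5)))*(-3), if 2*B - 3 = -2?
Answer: -15/2 ≈ -7.5000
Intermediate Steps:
B = ½ (B = 3/2 + (½)*(-2) = 3/2 - 1 = ½ ≈ 0.50000)
g(y) = 3 (g(y) = 5 - 1*2 = 5 - 2 = 3)
(-3 + ((B + 2) + g(-5)))*(-3) = (-3 + ((½ + 2) + 3))*(-3) = (-3 + (5/2 + 3))*(-3) = (-3 + 11/2)*(-3) = (5/2)*(-3) = -15/2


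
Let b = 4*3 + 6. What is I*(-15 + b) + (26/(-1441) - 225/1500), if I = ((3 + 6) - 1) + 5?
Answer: 1119137/28820 ≈ 38.832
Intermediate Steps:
I = 13 (I = (9 - 1) + 5 = 8 + 5 = 13)
b = 18 (b = 12 + 6 = 18)
I*(-15 + b) + (26/(-1441) - 225/1500) = 13*(-15 + 18) + (26/(-1441) - 225/1500) = 13*3 + (26*(-1/1441) - 225*1/1500) = 39 + (-26/1441 - 3/20) = 39 - 4843/28820 = 1119137/28820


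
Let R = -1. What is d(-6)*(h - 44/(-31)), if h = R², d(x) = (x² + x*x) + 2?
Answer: 5550/31 ≈ 179.03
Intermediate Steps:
d(x) = 2 + 2*x² (d(x) = (x² + x²) + 2 = 2*x² + 2 = 2 + 2*x²)
h = 1 (h = (-1)² = 1)
d(-6)*(h - 44/(-31)) = (2 + 2*(-6)²)*(1 - 44/(-31)) = (2 + 2*36)*(1 - 44*(-1/31)) = (2 + 72)*(1 + 44/31) = 74*(75/31) = 5550/31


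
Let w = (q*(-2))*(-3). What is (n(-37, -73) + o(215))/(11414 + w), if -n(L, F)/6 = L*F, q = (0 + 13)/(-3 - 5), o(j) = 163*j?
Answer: 75356/45617 ≈ 1.6519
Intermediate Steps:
q = -13/8 (q = 13/(-8) = 13*(-⅛) = -13/8 ≈ -1.6250)
n(L, F) = -6*F*L (n(L, F) = -6*L*F = -6*F*L)
w = -39/4 (w = -13/8*(-2)*(-3) = (13/4)*(-3) = -39/4 ≈ -9.7500)
(n(-37, -73) + o(215))/(11414 + w) = (-6*(-73)*(-37) + 163*215)/(11414 - 39/4) = (-16206 + 35045)/(45617/4) = 18839*(4/45617) = 75356/45617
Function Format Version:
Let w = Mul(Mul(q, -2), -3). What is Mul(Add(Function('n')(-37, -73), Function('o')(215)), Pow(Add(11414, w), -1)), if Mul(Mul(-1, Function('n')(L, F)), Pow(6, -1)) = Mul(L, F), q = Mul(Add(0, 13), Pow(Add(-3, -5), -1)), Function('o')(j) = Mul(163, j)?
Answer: Rational(75356, 45617) ≈ 1.6519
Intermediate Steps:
q = Rational(-13, 8) (q = Mul(13, Pow(-8, -1)) = Mul(13, Rational(-1, 8)) = Rational(-13, 8) ≈ -1.6250)
Function('n')(L, F) = Mul(-6, F, L) (Function('n')(L, F) = Mul(-6, Mul(L, F)) = Mul(-6, Mul(F, L)) = Mul(-6, F, L))
w = Rational(-39, 4) (w = Mul(Mul(Rational(-13, 8), -2), -3) = Mul(Rational(13, 4), -3) = Rational(-39, 4) ≈ -9.7500)
Mul(Add(Function('n')(-37, -73), Function('o')(215)), Pow(Add(11414, w), -1)) = Mul(Add(Mul(-6, -73, -37), Mul(163, 215)), Pow(Add(11414, Rational(-39, 4)), -1)) = Mul(Add(-16206, 35045), Pow(Rational(45617, 4), -1)) = Mul(18839, Rational(4, 45617)) = Rational(75356, 45617)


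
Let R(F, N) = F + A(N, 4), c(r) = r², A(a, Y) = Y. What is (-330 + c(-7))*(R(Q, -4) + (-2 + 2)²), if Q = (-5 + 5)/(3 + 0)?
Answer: -1124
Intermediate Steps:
Q = 0 (Q = 0/3 = 0*(⅓) = 0)
R(F, N) = 4 + F (R(F, N) = F + 4 = 4 + F)
(-330 + c(-7))*(R(Q, -4) + (-2 + 2)²) = (-330 + (-7)²)*((4 + 0) + (-2 + 2)²) = (-330 + 49)*(4 + 0²) = -281*(4 + 0) = -281*4 = -1124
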